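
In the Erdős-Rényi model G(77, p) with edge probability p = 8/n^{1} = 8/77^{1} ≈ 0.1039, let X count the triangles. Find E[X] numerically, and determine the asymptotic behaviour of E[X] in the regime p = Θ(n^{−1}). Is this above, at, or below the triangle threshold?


Number of potential triangles: C(77, 3) = 73150.
Each occurs with probability p³ ≈ (0.1039)³ ≈ 1.121496e-03.
By linearity: E[X] = C(77, 3)·p³ ≈ 73150 · 1.121496e-03 ≈ 82.0374.
Here α = 1, so p = 8/n is exactly at the triangle threshold p ~ 1/n. Asymptotically E[X] → c³/6 = 8³/6 = 256/3 ≈ 85.3333, a bounded constant. In this regime the triangle count is asymptotically Poisson(c³/6).

E[X] ≈ 82.0374; in regime p = Θ(1/n^{1}) E[X] stays bounded (at the triangle threshold p ~ 1/n).


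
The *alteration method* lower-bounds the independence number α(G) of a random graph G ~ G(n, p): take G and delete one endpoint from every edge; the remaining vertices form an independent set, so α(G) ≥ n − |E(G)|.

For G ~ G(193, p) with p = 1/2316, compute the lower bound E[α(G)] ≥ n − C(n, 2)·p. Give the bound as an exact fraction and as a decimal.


E[|E(G)|] = C(193, 2)·p = 18528 · (1/2316) = 8.
E[α(G)] ≥ n − E[|E(G)|] = 193 − 8 = 185.
Numerically: ≈ 185.000.
(This is only a lower bound; the true E[α(G)] may be larger.)

E[α(G)] ≥ 185 ≈ 185.000.


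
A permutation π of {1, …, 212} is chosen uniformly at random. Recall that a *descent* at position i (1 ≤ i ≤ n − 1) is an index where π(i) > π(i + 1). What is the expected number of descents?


Write X = Σ X_I over i = 1, …, 211, with X_I the indicator of one descent.
There are 211 indicators.
For each fixed i, the pair (π(i), π(i+1)) is a uniformly random ordered pair of distinct values from {1, …, 212}; by symmetry P[π(i) > π(i+1)] = 1/2.
By linearity: E[X] = 211 · (1/2) = (212 − 1) · (1/2) = 211/2 ≈ 105.500000.

E[X] = 211/2 = 105.500000.


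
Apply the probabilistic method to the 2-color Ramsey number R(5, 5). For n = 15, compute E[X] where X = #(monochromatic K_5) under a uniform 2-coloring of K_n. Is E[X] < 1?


E[X] = C(15, 5) · 2^{1 − 10} = 3003 · 2^{−9} = 3003/512.
As a reduced fraction: E[X] = 3003/512 ≈ 5.86523.
Is E[X] < 1? NO.
Since E[X] ≥ 1, the first-moment bound is inconclusive at n = 15; it does NOT by itself certify R(5, 5) > 15.

E[X] = 3003/512 ≈ 5.86523; E[X] ≥ 1; first-moment method inconclusive here.


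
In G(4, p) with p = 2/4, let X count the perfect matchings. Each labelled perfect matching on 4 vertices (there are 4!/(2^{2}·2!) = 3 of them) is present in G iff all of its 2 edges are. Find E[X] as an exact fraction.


K_4 has 4!/(2^{2}·2!) = 3 labelled perfect matchings.
For each such perfect matching H, let X_H = 1 if all 2 edges of H are present in G. Then P[X_H = 1] = p^{2} = (1/2)^{2} = 1/4.
By linearity of expectation: E[X] = Σ_H E[X_H] = 3 · p^{2} = 3 · 1/4 = 3/4.
Numerically: E[X] ≈ 0.75.

E[X] = 3 · (1/2)^{2} = 3/4 ≈ 0.75.


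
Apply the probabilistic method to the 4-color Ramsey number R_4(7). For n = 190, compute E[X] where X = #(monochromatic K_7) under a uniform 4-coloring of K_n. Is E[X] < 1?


E[X] = C(190, 7) · 4^{1 − 21} = 1585940245560 · 4^{−20} = 1585940245560/1099511627776.
As a reduced fraction: E[X] = 198242530695/137438953472 ≈ 1.4424043.
Is E[X] < 1? NO.
Since E[X] ≥ 1, the first-moment bound is inconclusive at n = 190; it does NOT by itself certify R_4(7) > 190.

E[X] = 198242530695/137438953472 ≈ 1.4424043; E[X] ≥ 1; first-moment method inconclusive here.


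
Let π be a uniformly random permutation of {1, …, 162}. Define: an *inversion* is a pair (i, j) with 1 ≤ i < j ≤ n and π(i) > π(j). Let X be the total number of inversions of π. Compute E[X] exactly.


Write X = Σ X_I over the C(162, 2) = 13041 pairs i < j, with X_I the indicator of one inversion.
There are 13041 indicators.
For each fixed pair i < j, the values π(i) and π(j) are two distinct elements of {1, …, 162} in uniformly random order; by symmetry P[π(i) > π(j)] = 1/2.
By linearity: E[X] = 13041 · (1/2) = C(162, 2) · (1/2) = 13041/2 = 13041/2 ≈ 6520.50000.

E[X] = 13041/2 = 6520.50000.


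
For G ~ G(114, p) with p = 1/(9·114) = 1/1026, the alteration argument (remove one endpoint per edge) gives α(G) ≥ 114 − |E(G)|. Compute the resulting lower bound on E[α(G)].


E[|E(G)|] = C(114, 2)·p = 6441 · (1/1026) = 113/18.
E[α(G)] ≥ n − E[|E(G)|] = 114 − 113/18 = 1939/18.
Numerically: ≈ 107.722222.
(This is only a lower bound; the true E[α(G)] may be larger.)

E[α(G)] ≥ 1939/18 ≈ 107.722222.


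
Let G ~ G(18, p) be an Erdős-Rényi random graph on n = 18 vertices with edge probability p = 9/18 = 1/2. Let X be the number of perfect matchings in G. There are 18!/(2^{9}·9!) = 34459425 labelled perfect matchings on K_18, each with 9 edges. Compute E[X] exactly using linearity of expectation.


K_18 has 18!/(2^{9}·9!) = 34459425 labelled perfect matchings.
For each such perfect matching H, let X_H = 1 if all 9 edges of H are present in G. Then P[X_H = 1] = p^{9} = (1/2)^{9} = 1/512.
By linearity: E[X] = Σ_H E[X_H] = 34459425 · p^{9} = 34459425 · 1/512 = 34459425/512.
Numerically: E[X] ≈ 6.73e+04.

E[X] = 34459425 · (1/2)^{9} = 34459425/512 ≈ 6.73e+04.


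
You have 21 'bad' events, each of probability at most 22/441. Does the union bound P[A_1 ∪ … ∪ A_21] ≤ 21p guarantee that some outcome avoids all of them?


Union bound: P[∪_{i=1}^{21} A_i] ≤ Σ_i P[A_i] ≤ 21·p = 21·(22/441) = 22/21.
Numerically: 22/21 ≈ 1.0476.
Is 22/21 < 1? NO.
Since the bound 22/21 is ≥ 1, the union bound is uninformative here; it does NOT by itself certify existence.

21·p = 22/21 ≈ 1.0476; existence NOT certified by the union bound.


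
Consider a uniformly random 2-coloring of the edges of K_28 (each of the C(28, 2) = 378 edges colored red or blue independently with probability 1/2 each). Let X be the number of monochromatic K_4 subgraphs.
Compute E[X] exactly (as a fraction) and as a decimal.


Let X = Σ_S X_S over the C(28, 4) = 20475 subsets S of size 4, where X_S = 1 if the K_4 on S is monochromatic.
For a fixed S, the K_4 on S has C(4, 2) = 6 edges. P[all 6 edges red] = (1/2)^6, and likewise for blue, so P[monochromatic] = 2·(1/2)^6 = 2^{1 − 6} = 1/32.
By linearity: E[X] = C(28, 4) · 2^{1 − 6} = 20475 · 1/32 = 20475/32.
Numerically: E[X] ≈ 639.84375.

E[X] = C(28,4)·2^(1−C(4,2)) = 20475/32 ≈ 639.84375.


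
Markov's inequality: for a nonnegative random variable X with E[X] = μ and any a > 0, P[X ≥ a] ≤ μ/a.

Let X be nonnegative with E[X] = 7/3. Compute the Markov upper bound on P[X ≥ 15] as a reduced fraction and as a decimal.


μ = E[X] = 7/3, a = 15.
Markov: P[X ≥ 15] ≤ μ/a = (7/3)/15 = 7/45.
Numerically: ≈ 0.15556.
(Since a = 15 > μ = 2.33333, the bound 7/45 is < 1 and informative.)

P[X ≥ 15] ≤ 7/45 ≈ 0.15556.


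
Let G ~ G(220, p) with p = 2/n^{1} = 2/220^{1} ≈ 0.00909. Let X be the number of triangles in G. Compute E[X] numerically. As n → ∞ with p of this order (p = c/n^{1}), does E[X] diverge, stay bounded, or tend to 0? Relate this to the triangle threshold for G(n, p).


Number of potential triangles: C(220, 3) = 1750540.
Each occurs with probability p³ ≈ (0.00909)³ ≈ 7.51315e-07.
By linearity: E[X] = C(220, 3)·p³ ≈ 1750540 · 7.51315e-07 ≈ 1.315.
Here α = 1, so p = 2/n is exactly at the triangle threshold p ~ 1/n. Asymptotically E[X] → c³/6 = 2³/6 = 4/3 ≈ 1.333, a bounded constant. In this regime the triangle count is asymptotically Poisson(c³/6).

E[X] ≈ 1.315; in regime p = Θ(1/n^{1}) E[X] stays bounded (at the triangle threshold p ~ 1/n).


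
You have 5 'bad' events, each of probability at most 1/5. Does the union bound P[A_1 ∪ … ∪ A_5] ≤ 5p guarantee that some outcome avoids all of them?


Union bound: P[∪_{i=1}^{5} A_i] ≤ Σ_i P[A_i] ≤ 5·p = 5·(1/5) = 1.
Numerically: 1 ≈ 1.0000000.
Is 1 < 1? NO.
Since the bound 1 is ≥ 1, the union bound is uninformative here; it does NOT by itself certify existence.

5·p = 1 ≈ 1.0000000; existence NOT certified by the union bound.


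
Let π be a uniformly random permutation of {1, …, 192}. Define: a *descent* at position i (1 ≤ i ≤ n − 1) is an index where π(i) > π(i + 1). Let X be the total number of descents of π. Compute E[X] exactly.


Write X = Σ X_I over i = 1, …, 191, with X_I the indicator of one descent.
There are 191 indicators.
For each fixed i, the pair (π(i), π(i+1)) is a uniformly random ordered pair of distinct values from {1, …, 192}; by symmetry P[π(i) > π(i+1)] = 1/2.
By linearity: E[X] = 191 · (1/2) = (192 − 1) · (1/2) = 191/2 ≈ 95.500000.

E[X] = 191/2 = 95.500000.


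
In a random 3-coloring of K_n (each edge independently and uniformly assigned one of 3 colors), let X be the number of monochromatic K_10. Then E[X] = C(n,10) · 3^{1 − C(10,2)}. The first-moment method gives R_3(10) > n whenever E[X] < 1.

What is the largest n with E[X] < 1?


We need C(n, 10) · 3^{1 − 45} < 1, i.e. C(n, 10) < 3^{45 − 1} = 984770902183611232881.
Check values of n near the boundary:
  n = 572: C(572, 10) = 954640815642161682606; 954640815642161682606 < 984770902183611232881? YES
  n = 573: C(573, 10) = 971597135635805762226; 971597135635805762226 < 984770902183611232881? YES
  n = 574: C(574, 10) = 988824035203816502691; 988824035203816502691 < 984770902183611232881? NO
  n = 575: C(575, 10) = 1006325345561406175305; 1006325345561406175305 < 984770902183611232881? NO
  n = 576: C(576, 10) = 1024104945306307344480; 1024104945306307344480 < 984770902183611232881? NO
The largest n with C(n, 10) < 984770902183611232881 is n = 573 (where E[X] = 35985079097622435638/36472996377170786403 ≈ 0.9866). Hence R_3(10) > 573, i.e. R_3(10) ≥ 574.

Largest n = 573; hence R_3(10) > 573.


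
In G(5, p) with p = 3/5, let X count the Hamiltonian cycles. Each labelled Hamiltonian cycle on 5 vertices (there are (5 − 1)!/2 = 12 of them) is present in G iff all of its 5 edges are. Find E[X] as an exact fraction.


K_5 has (5 − 1)!/2 = 12 labelled Hamiltonian cycles.
For each such Hamiltonian cycle H, let X_H = 1 if all 5 edges of H are present in G. Then P[X_H = 1] = p^{5} = (3/5)^{5} = 243/3125.
By linearity: E[X] = Σ_H E[X_H] = 12 · p^{5} = 12 · 243/3125 = 2916/3125.
Numerically: E[X] ≈ 0.9331.

E[X] = 12 · (3/5)^{5} = 2916/3125 ≈ 0.9331.


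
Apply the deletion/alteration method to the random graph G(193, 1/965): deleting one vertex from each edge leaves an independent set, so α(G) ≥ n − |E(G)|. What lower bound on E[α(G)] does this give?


E[|E(G)|] = C(193, 2)·p = 18528 · (1/965) = 96/5.
E[α(G)] ≥ n − E[|E(G)|] = 193 − 96/5 = 869/5.
Numerically: ≈ 173.800000.
(This is only a lower bound; the true E[α(G)] may be larger.)

E[α(G)] ≥ 869/5 ≈ 173.800000.


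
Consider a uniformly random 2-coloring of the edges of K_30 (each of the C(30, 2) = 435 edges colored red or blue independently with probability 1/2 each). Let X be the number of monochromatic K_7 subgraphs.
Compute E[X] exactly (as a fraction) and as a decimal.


Let X = Σ_S X_S over the C(30, 7) = 2035800 subsets S of size 7, where X_S = 1 if the K_7 on S is monochromatic.
For a fixed S, the K_7 on S has C(7, 2) = 21 edges. P[all 21 edges red] = (1/2)^21, and likewise for blue, so P[monochromatic] = 2·(1/2)^21 = 2^{1 − 21} = 1/1048576.
By linearity of expectation: E[X] = C(30, 7) · 2^{1 − 21} = 2035800 · 1/1048576 = 254475/131072.
Numerically: E[X] ≈ 1.941.

E[X] = C(30,7)·2^(1−C(7,2)) = 254475/131072 ≈ 1.941.


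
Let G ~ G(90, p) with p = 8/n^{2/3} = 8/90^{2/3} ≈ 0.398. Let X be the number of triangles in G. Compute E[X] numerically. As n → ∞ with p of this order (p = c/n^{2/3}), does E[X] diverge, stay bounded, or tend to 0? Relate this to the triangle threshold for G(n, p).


Number of potential triangles: C(90, 3) = 117480.
Each occurs with probability p³ ≈ (0.398)³ ≈ 6.32099e-02.
By linearity: E[X] = C(90, 3)·p³ ≈ 117480 · 6.32099e-02 ≈ 7425.896.
Since α = 2/3 < 1, p = c/n^{2/3} ≫ 1/n is above the triangle threshold p ~ 1/n. Asymptotically E[X] ~ (c³/6)·n^{3(1−α)} = (8³/6)·n^{1} → ∞; triangles are abundant w.h.p.

E[X] ≈ 7425.896; in regime p = Θ(1/n^{2/3}) E[X] diverges (above the triangle threshold p ~ 1/n).


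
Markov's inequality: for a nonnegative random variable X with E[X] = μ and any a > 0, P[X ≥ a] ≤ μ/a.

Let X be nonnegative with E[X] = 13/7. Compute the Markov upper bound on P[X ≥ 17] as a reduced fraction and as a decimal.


μ = E[X] = 13/7, a = 17.
Markov: P[X ≥ 17] ≤ μ/a = (13/7)/17 = 13/119.
Numerically: ≈ 0.109.
(Since a = 17 > μ = 1.857, the bound 13/119 is < 1 and informative.)

P[X ≥ 17] ≤ 13/119 ≈ 0.109.


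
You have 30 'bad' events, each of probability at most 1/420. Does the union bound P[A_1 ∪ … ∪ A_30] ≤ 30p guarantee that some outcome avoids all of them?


Union bound: P[∪_{i=1}^{30} A_i] ≤ Σ_i P[A_i] ≤ 30·p = 30·(1/420) = 1/14.
Numerically: 1/14 ≈ 0.0714286.
Is 1/14 < 1? YES.
Since P[∪ A_i] ≤ 1/14 < 1, the complement has P[∩ A_i^c] ≥ 1 − 1/14 = 13/14 > 0, so some outcome avoids every A_i.

30·p = 1/14 ≈ 0.0714286; existence CERTIFIED by the union bound.


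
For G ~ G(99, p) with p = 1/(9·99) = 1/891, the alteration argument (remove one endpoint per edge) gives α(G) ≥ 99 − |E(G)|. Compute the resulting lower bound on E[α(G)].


E[|E(G)|] = C(99, 2)·p = 4851 · (1/891) = 49/9.
E[α(G)] ≥ n − E[|E(G)|] = 99 − 49/9 = 842/9.
Numerically: ≈ 93.55556.
(This is only a lower bound; the true E[α(G)] may be larger.)

E[α(G)] ≥ 842/9 ≈ 93.55556.


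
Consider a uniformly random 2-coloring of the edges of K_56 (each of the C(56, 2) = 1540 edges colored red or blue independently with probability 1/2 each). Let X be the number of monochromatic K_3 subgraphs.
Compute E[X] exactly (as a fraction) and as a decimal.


Let X = Σ_S X_S over the C(56, 3) = 27720 subsets S of size 3, where X_S = 1 if the K_3 on S is monochromatic.
For a fixed S, the K_3 on S has C(3, 2) = 3 edges. P[all 3 edges red] = (1/2)^3, and likewise for blue, so P[monochromatic] = 2·(1/2)^3 = 2^{1 − 3} = 1/4.
Summing: E[X] = C(56, 3) · 2^{1 − 3} = 27720 · 1/4 = 6930.
Numerically: E[X] ≈ 6930.0000.

E[X] = C(56,3)·2^(1−C(3,2)) = 6930 ≈ 6930.0000.


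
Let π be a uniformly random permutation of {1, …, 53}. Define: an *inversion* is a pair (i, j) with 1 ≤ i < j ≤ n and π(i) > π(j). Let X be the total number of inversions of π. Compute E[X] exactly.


Write X = Σ X_I over the C(53, 2) = 1378 pairs i < j, with X_I the indicator of one inversion.
There are 1378 indicators.
For each fixed pair i < j, the values π(i) and π(j) are two distinct elements of {1, …, 53} in uniformly random order; by symmetry P[π(i) > π(j)] = 1/2.
By linearity: E[X] = 1378 · (1/2) = C(53, 2) · (1/2) = 1378/2 = 689 ≈ 689.00000.

E[X] = 689 = 689.00000.


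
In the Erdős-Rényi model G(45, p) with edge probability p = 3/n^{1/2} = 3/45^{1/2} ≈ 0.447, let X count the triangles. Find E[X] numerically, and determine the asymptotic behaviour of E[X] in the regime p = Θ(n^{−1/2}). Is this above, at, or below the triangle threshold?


Number of potential triangles: C(45, 3) = 14190.
Each occurs with probability p³ ≈ (0.447)³ ≈ 8.94427e-02.
By linearity: E[X] = C(45, 3)·p³ ≈ 14190 · 8.94427e-02 ≈ 1269.192.
Since α = 1/2 < 1, p = c/n^{1/2} ≫ 1/n is above the triangle threshold p ~ 1/n. Asymptotically E[X] ~ (c³/6)·n^{3(1−α)} = (3³/6)·n^{1.5} → ∞; triangles are abundant w.h.p.

E[X] ≈ 1269.192; in regime p = Θ(1/n^{1/2}) E[X] diverges (above the triangle threshold p ~ 1/n).


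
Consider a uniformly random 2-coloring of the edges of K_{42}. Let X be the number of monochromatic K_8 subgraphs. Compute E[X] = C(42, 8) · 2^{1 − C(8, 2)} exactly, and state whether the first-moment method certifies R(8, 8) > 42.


E[X] = C(42, 8) · 2^{1 − 28} = 118030185 · 2^{−27} = 118030185/134217728.
As a reduced fraction: E[X] = 118030185/134217728 ≈ 0.879.
Is E[X] < 1? YES.
Since E[X] < 1, there exists a 2-coloring of K_{42} with no monochromatic K_8; hence R(8, 8) > 42.

E[X] = 118030185/134217728 ≈ 0.879; E[X] < 1, so R(8, 8) > 42.


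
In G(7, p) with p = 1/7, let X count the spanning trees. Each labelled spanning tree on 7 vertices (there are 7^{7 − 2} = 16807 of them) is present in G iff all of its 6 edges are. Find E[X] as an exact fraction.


K_7 has 7^{7 − 2} = 16807 labelled spanning trees.
For each such spanning tree H, let X_H = 1 if all 6 edges of H are present in G. Then P[X_H = 1] = p^{6} = (1/7)^{6} = 1/117649.
By linearity of expectation: E[X] = Σ_H E[X_H] = 16807 · p^{6} = 16807 · 1/117649 = 1/7.
Numerically: E[X] ≈ 0.142857.

E[X] = 16807 · (1/7)^{6} = 1/7 ≈ 0.142857.


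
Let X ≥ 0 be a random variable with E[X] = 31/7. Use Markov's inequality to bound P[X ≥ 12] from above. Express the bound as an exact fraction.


μ = E[X] = 31/7, a = 12.
Markov: P[X ≥ 12] ≤ μ/a = (31/7)/12 = 31/84.
Numerically: ≈ 0.369.
(Since a = 12 > μ = 4.429, the bound 31/84 is < 1 and informative.)

P[X ≥ 12] ≤ 31/84 ≈ 0.369.


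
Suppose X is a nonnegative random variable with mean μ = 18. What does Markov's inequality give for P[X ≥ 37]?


μ = E[X] = 18, a = 37.
Markov: P[X ≥ 37] ≤ μ/a = (18)/37 = 18/37.
Numerically: ≈ 0.486486.
(Since a = 37 > μ = 18.000000, the bound 18/37 is < 1 and informative.)

P[X ≥ 37] ≤ 18/37 ≈ 0.486486.


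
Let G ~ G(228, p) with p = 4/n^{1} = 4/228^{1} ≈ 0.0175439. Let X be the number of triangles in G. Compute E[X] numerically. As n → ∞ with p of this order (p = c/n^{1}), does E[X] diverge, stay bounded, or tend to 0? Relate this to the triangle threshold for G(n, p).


Number of potential triangles: C(228, 3) = 1949476.
Each occurs with probability p³ ≈ (0.0175439)³ ≈ 5.39977213e-06.
By linearity: E[X] = C(228, 3)·p³ ≈ 1949476 · 5.39977213e-06 ≈ 10.526726.
Here α = 1, so p = 4/n is exactly at the triangle threshold p ~ 1/n. Asymptotically E[X] → c³/6 = 4³/6 = 32/3 ≈ 10.666667, a bounded constant. In this regime the triangle count is asymptotically Poisson(c³/6).

E[X] ≈ 10.526726; in regime p = Θ(1/n^{1}) E[X] stays bounded (at the triangle threshold p ~ 1/n).


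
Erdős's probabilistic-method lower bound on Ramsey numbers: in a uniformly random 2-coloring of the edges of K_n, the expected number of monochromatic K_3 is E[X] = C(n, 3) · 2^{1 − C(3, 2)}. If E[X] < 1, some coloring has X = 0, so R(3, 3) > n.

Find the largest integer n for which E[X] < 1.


We need C(n, 3) · 2^{1 − 3} < 1, i.e. C(n, 3) < 2^{3 − 1} = 4.
Check values of n near the boundary:
  n = 3: C(3, 3) = 1; 1 < 4? YES
  n = 4: C(4, 3) = 4; 4 < 4? NO
The largest n with C(n, 3) < 4 is n = 3 (where E[X] = 1/4 ≈ 0.25000). Hence R(3, 3) > 3, i.e. R(3, 3) ≥ 4.

Largest n = 3; hence R(3, 3) > 3.


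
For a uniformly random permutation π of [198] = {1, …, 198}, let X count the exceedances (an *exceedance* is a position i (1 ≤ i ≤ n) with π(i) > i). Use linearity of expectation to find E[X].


Write X = Σ_{i=1}^{198} X_i, where X_i = 1_{π(i) > i}.
For each fixed i, π(i) is uniform over {1, …, 198} (marginal of a uniform permutation), so P[π(i) > i] = (n − i)/n. Summing: Σ_{i=1}^{198} (n − i)/n = (0 + 1 + … + 197)/198 = 198(198 − 1)/(2·198) = (198 − 1)/2.
Hence E[X] = Σ_{i=1}^{198} (198 − i)/198 = 197/2 ≈ 98.500.

E[X] = 197/2 = 98.500.


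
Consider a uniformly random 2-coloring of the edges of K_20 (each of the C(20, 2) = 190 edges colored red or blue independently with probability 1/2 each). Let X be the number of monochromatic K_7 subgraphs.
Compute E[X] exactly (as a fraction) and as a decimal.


Let X = Σ_S X_S over the C(20, 7) = 77520 subsets S of size 7, where X_S = 1 if the K_7 on S is monochromatic.
For a fixed S, the K_7 on S has C(7, 2) = 21 edges. P[all 21 edges red] = (1/2)^21, and likewise for blue, so P[monochromatic] = 2·(1/2)^21 = 2^{1 − 21} = 1/1048576.
By linearity of expectation: E[X] = C(20, 7) · 2^{1 − 21} = 77520 · 1/1048576 = 4845/65536.
Numerically: E[X] ≈ 0.0739.

E[X] = C(20,7)·2^(1−C(7,2)) = 4845/65536 ≈ 0.0739.


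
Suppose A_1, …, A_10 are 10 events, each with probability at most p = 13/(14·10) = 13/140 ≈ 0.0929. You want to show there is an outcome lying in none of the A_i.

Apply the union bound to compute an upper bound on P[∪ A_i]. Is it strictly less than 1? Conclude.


Union bound: P[∪_{i=1}^{10} A_i] ≤ Σ_i P[A_i] ≤ 10·p = 10·(13/140) = 13/14.
Numerically: 13/14 ≈ 0.9286.
Is 13/14 < 1? YES.
Since P[∪ A_i] ≤ 13/14 < 1, the complement has P[∩ A_i^c] ≥ 1 − 13/14 = 1/14 > 0, so some outcome avoids every A_i.

10·p = 13/14 ≈ 0.9286; existence CERTIFIED by the union bound.


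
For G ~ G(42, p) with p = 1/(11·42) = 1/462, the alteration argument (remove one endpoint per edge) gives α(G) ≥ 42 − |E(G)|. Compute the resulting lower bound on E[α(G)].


E[|E(G)|] = C(42, 2)·p = 861 · (1/462) = 41/22.
E[α(G)] ≥ n − E[|E(G)|] = 42 − 41/22 = 883/22.
Numerically: ≈ 40.13636.
(This is only a lower bound; the true E[α(G)] may be larger.)

E[α(G)] ≥ 883/22 ≈ 40.13636.


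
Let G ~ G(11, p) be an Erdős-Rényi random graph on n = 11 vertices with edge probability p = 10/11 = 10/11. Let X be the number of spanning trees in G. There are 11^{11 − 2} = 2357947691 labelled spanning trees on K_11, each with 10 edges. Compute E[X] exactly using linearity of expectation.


K_11 has 11^{11 − 2} = 2357947691 labelled spanning trees.
For each such spanning tree H, let X_H = 1 if all 10 edges of H are present in G. Then P[X_H = 1] = p^{10} = (10/11)^{10} = 10000000000/25937424601.
By linearity of expectation: E[X] = Σ_H E[X_H] = 2357947691 · p^{10} = 2357947691 · 10000000000/25937424601 = 10000000000/11.
Numerically: E[X] ≈ 9.091e+08.

E[X] = 2357947691 · (10/11)^{10} = 10000000000/11 ≈ 9.091e+08.


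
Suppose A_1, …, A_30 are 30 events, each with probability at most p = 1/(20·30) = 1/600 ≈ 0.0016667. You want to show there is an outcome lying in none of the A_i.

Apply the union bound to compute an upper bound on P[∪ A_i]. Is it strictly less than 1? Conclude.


Union bound: P[∪_{i=1}^{30} A_i] ≤ Σ_i P[A_i] ≤ 30·p = 30·(1/600) = 1/20.
Numerically: 1/20 ≈ 0.0500000.
Is 1/20 < 1? YES.
Since P[∪ A_i] ≤ 1/20 < 1, the complement has P[∩ A_i^c] ≥ 1 − 1/20 = 19/20 > 0, so some outcome avoids every A_i.

30·p = 1/20 ≈ 0.0500000; existence CERTIFIED by the union bound.


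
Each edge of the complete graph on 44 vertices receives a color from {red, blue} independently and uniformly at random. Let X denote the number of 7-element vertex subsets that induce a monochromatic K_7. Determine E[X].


Let X = Σ_S X_S over the C(44, 7) = 38320568 subsets S of size 7, where X_S = 1 if the K_7 on S is monochromatic.
For a fixed S, the K_7 on S has C(7, 2) = 21 edges. P[all 21 edges red] = (1/2)^21, and likewise for blue, so P[monochromatic] = 2·(1/2)^21 = 2^{1 − 21} = 1/1048576.
By linearity of expectation: E[X] = C(44, 7) · 2^{1 − 21} = 38320568 · 1/1048576 = 4790071/131072.
Numerically: E[X] ≈ 36.54534.

E[X] = C(44,7)·2^(1−C(7,2)) = 4790071/131072 ≈ 36.54534.


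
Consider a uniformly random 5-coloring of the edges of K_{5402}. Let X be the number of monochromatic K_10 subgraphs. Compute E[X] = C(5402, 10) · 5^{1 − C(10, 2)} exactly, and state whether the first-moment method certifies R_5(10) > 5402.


E[X] = C(5402, 10) · 5^{1 − 45} = 5783128765113072203495407534935 · 5^{−44} = 5783128765113072203495407534935/5684341886080801486968994140625.
As a reduced fraction: E[X] = 1156625753022614440699081506987/1136868377216160297393798828125 ≈ 1.0173788.
Is E[X] < 1? NO.
Since E[X] ≥ 1, the first-moment bound is inconclusive at n = 5402; it does NOT by itself certify R_5(10) > 5402.

E[X] = 1156625753022614440699081506987/1136868377216160297393798828125 ≈ 1.0173788; E[X] ≥ 1; first-moment method inconclusive here.


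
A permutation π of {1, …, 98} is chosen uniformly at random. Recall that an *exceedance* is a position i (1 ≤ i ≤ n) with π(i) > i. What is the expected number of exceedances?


Write X = Σ_{i=1}^{98} X_i, where X_i = 1_{π(i) > i}.
For each fixed i, π(i) is uniform over {1, …, 98} (marginal of a uniform permutation), so P[π(i) > i] = (n − i)/n. Summing: Σ_{i=1}^{98} (n − i)/n = (0 + 1 + … + 97)/98 = 98(98 − 1)/(2·98) = (98 − 1)/2.
Hence E[X] = Σ_{i=1}^{98} (98 − i)/98 = 97/2 ≈ 48.50000.

E[X] = 97/2 = 48.50000.


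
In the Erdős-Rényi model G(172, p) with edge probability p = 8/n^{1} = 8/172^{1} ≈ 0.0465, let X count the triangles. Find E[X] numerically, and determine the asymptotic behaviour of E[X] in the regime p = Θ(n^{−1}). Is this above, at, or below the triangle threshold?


Number of potential triangles: C(172, 3) = 833340.
Each occurs with probability p³ ≈ (0.0465)³ ≈ 1.00620e-04.
By linearity: E[X] = C(172, 3)·p³ ≈ 833340 · 1.00620e-04 ≈ 83.851.
Here α = 1, so p = 8/n is exactly at the triangle threshold p ~ 1/n. Asymptotically E[X] → c³/6 = 8³/6 = 256/3 ≈ 85.333, a bounded constant. In this regime the triangle count is asymptotically Poisson(c³/6).

E[X] ≈ 83.851; in regime p = Θ(1/n^{1}) E[X] stays bounded (at the triangle threshold p ~ 1/n).


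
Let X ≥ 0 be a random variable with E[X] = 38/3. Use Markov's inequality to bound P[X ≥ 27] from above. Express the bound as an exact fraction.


μ = E[X] = 38/3, a = 27.
Markov: P[X ≥ 27] ≤ μ/a = (38/3)/27 = 38/81.
Numerically: ≈ 0.46914.
(Since a = 27 > μ = 12.66667, the bound 38/81 is < 1 and informative.)

P[X ≥ 27] ≤ 38/81 ≈ 0.46914.


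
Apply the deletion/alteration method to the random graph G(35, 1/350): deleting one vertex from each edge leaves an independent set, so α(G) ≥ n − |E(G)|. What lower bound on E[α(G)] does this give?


E[|E(G)|] = C(35, 2)·p = 595 · (1/350) = 17/10.
E[α(G)] ≥ n − E[|E(G)|] = 35 − 17/10 = 333/10.
Numerically: ≈ 33.300.
(This is only a lower bound; the true E[α(G)] may be larger.)

E[α(G)] ≥ 333/10 ≈ 33.300.


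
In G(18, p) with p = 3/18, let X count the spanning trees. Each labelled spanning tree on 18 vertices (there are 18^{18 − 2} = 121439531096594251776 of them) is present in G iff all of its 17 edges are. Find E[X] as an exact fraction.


K_18 has 18^{18 − 2} = 121439531096594251776 labelled spanning trees.
For each such spanning tree H, let X_H = 1 if all 17 edges of H are present in G. Then P[X_H = 1] = p^{17} = (1/6)^{17} = 1/16926659444736.
By linearity of expectation: E[X] = Σ_H E[X_H] = 121439531096594251776 · p^{17} = 121439531096594251776 · 1/16926659444736 = 14348907/2.
Numerically: E[X] ≈ 7.17445e+06.

E[X] = 121439531096594251776 · (1/6)^{17} = 14348907/2 ≈ 7.17445e+06.


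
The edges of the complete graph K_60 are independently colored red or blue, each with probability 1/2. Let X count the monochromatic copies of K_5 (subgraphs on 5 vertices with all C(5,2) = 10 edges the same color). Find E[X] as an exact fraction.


Let X = Σ_S X_S over the C(60, 5) = 5461512 subsets S of size 5, where X_S = 1 if the K_5 on S is monochromatic.
For a fixed S, the K_5 on S has C(5, 2) = 10 edges. P[all 10 edges red] = (1/2)^10, and likewise for blue, so P[monochromatic] = 2·(1/2)^10 = 2^{1 − 10} = 1/512.
By linearity: E[X] = C(60, 5) · 2^{1 − 10} = 5461512 · 1/512 = 682689/64.
Numerically: E[X] ≈ 10667.0156.

E[X] = C(60,5)·2^(1−C(5,2)) = 682689/64 ≈ 10667.0156.


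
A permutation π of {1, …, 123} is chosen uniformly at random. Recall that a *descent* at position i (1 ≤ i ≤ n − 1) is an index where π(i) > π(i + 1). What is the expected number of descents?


Write X = Σ X_I over i = 1, …, 122, with X_I the indicator of one descent.
There are 122 indicators.
For each fixed i, the pair (π(i), π(i+1)) is a uniformly random ordered pair of distinct values from {1, …, 123}; by symmetry P[π(i) > π(i+1)] = 1/2.
By linearity: E[X] = 122 · (1/2) = (123 − 1) · (1/2) = 61 ≈ 61.0000.

E[X] = 61 = 61.0000.


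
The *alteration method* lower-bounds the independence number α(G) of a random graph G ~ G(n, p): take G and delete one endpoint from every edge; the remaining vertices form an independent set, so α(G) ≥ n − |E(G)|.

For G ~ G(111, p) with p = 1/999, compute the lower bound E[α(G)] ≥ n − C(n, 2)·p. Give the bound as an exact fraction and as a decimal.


E[|E(G)|] = C(111, 2)·p = 6105 · (1/999) = 55/9.
E[α(G)] ≥ n − E[|E(G)|] = 111 − 55/9 = 944/9.
Numerically: ≈ 104.889.
(This is only a lower bound; the true E[α(G)] may be larger.)

E[α(G)] ≥ 944/9 ≈ 104.889.


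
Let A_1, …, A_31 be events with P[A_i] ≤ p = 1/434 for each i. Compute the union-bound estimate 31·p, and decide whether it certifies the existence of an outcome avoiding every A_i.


Union bound: P[∪_{i=1}^{31} A_i] ≤ Σ_i P[A_i] ≤ 31·p = 31·(1/434) = 1/14.
Numerically: 1/14 ≈ 0.071.
Is 1/14 < 1? YES.
Since P[∪ A_i] ≤ 1/14 < 1, the complement has P[∩ A_i^c] ≥ 1 − 1/14 = 13/14 > 0, so some outcome avoids every A_i.

31·p = 1/14 ≈ 0.071; existence CERTIFIED by the union bound.


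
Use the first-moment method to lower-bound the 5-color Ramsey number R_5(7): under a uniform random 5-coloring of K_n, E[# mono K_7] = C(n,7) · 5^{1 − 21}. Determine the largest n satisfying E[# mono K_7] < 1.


We need C(n, 7) · 5^{1 − 21} < 1, i.e. C(n, 7) < 5^{21 − 1} = 95367431640625.
Check values of n near the boundary:
  n = 334: C(334, 7) = 86359460961576; 86359460961576 < 95367431640625? YES
  n = 335: C(335, 7) = 88202498238195; 88202498238195 < 95367431640625? YES
  n = 336: C(336, 7) = 90079147136880; 90079147136880 < 95367431640625? YES
  n = 337: C(337, 7) = 91989916924632; 91989916924632 < 95367431640625? YES
  n = 338: C(338, 7) = 93935323022736; 93935323022736 < 95367431640625? YES
  n = 339: C(339, 7) = 95915887062372; 95915887062372 < 95367431640625? NO
The largest n with C(n, 7) < 95367431640625 is n = 338 (where E[X] = 93935323022736/95367431640625 ≈ 0.984983). Hence R_5(7) > 338, i.e. R_5(7) ≥ 339.

Largest n = 338; hence R_5(7) > 338.


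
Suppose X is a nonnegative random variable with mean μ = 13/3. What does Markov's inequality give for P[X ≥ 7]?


μ = E[X] = 13/3, a = 7.
Markov: P[X ≥ 7] ≤ μ/a = (13/3)/7 = 13/21.
Numerically: ≈ 0.619.
(Since a = 7 > μ = 4.333, the bound 13/21 is < 1 and informative.)

P[X ≥ 7] ≤ 13/21 ≈ 0.619.


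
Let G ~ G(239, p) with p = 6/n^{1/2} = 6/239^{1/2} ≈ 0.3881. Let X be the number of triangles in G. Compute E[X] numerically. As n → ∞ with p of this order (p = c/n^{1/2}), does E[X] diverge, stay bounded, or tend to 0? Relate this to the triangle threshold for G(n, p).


Number of potential triangles: C(239, 3) = 2246839.
Each occurs with probability p³ ≈ (0.3881)³ ≈ 5.845974e-02.
By linearity: E[X] = C(239, 3)·p³ ≈ 2246839 · 5.845974e-02 ≈ 131349.6299.
Since α = 1/2 < 1, p = c/n^{1/2} ≫ 1/n is above the triangle threshold p ~ 1/n. Asymptotically E[X] ~ (c³/6)·n^{3(1−α)} = (6³/6)·n^{1.5} → ∞; triangles are abundant w.h.p.

E[X] ≈ 131349.6299; in regime p = Θ(1/n^{1/2}) E[X] diverges (above the triangle threshold p ~ 1/n).


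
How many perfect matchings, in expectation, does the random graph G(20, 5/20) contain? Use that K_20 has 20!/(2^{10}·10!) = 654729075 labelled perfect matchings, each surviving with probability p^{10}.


K_20 has 20!/(2^{10}·10!) = 654729075 labelled perfect matchings.
For each such perfect matching H, let X_H = 1 if all 10 edges of H are present in G. Then P[X_H = 1] = p^{10} = (1/4)^{10} = 1/1048576.
By linearity of expectation: E[X] = Σ_H E[X_H] = 654729075 · p^{10} = 654729075 · 1/1048576 = 654729075/1048576.
Numerically: E[X] ≈ 624.398.

E[X] = 654729075 · (1/4)^{10} = 654729075/1048576 ≈ 624.398.


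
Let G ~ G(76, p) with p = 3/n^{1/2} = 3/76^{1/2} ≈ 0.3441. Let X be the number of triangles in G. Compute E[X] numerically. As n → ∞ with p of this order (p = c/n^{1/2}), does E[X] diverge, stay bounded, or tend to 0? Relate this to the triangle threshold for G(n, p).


Number of potential triangles: C(76, 3) = 70300.
Each occurs with probability p³ ≈ (0.3441)³ ≈ 4.075148e-02.
By linearity: E[X] = C(76, 3)·p³ ≈ 70300 · 4.075148e-02 ≈ 2864.8290.
Since α = 1/2 < 1, p = c/n^{1/2} ≫ 1/n is above the triangle threshold p ~ 1/n. Asymptotically E[X] ~ (c³/6)·n^{3(1−α)} = (3³/6)·n^{1.5} → ∞; triangles are abundant w.h.p.

E[X] ≈ 2864.8290; in regime p = Θ(1/n^{1/2}) E[X] diverges (above the triangle threshold p ~ 1/n).


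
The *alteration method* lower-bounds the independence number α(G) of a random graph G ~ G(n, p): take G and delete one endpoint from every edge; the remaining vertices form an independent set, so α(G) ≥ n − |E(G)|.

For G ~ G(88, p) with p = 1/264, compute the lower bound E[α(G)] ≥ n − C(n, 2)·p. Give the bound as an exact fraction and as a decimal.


E[|E(G)|] = C(88, 2)·p = 3828 · (1/264) = 29/2.
E[α(G)] ≥ n − E[|E(G)|] = 88 − 29/2 = 147/2.
Numerically: ≈ 73.500000.
(This is only a lower bound; the true E[α(G)] may be larger.)

E[α(G)] ≥ 147/2 ≈ 73.500000.


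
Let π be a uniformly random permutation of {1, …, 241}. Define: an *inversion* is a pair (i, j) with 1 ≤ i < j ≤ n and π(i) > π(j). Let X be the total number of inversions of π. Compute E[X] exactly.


Write X = Σ X_I over the C(241, 2) = 28920 pairs i < j, with X_I the indicator of one inversion.
There are 28920 indicators.
For each fixed pair i < j, the values π(i) and π(j) are two distinct elements of {1, …, 241} in uniformly random order; by symmetry P[π(i) > π(j)] = 1/2.
By linearity: E[X] = 28920 · (1/2) = C(241, 2) · (1/2) = 28920/2 = 14460 ≈ 14460.000000.

E[X] = 14460 = 14460.000000.


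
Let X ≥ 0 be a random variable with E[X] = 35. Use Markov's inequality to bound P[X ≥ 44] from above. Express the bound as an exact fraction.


μ = E[X] = 35, a = 44.
Markov: P[X ≥ 44] ≤ μ/a = (35)/44 = 35/44.
Numerically: ≈ 0.7955.
(Since a = 44 > μ = 35.0000, the bound 35/44 is < 1 and informative.)

P[X ≥ 44] ≤ 35/44 ≈ 0.7955.


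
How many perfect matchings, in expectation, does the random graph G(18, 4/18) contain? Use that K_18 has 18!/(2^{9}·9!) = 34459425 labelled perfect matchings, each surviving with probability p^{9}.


K_18 has 18!/(2^{9}·9!) = 34459425 labelled perfect matchings.
For each such perfect matching H, let X_H = 1 if all 9 edges of H are present in G. Then P[X_H = 1] = p^{9} = (2/9)^{9} = 512/387420489.
By linearity: E[X] = Σ_H E[X_H] = 34459425 · p^{9} = 34459425 · 512/387420489 = 217817600/4782969.
Numerically: E[X] ≈ 45.54.

E[X] = 34459425 · (2/9)^{9} = 217817600/4782969 ≈ 45.54.


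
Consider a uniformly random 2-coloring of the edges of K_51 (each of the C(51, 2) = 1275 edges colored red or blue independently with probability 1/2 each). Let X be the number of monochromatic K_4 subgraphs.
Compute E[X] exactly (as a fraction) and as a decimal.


Let X = Σ_S X_S over the C(51, 4) = 249900 subsets S of size 4, where X_S = 1 if the K_4 on S is monochromatic.
For a fixed S, the K_4 on S has C(4, 2) = 6 edges. P[all 6 edges red] = (1/2)^6, and likewise for blue, so P[monochromatic] = 2·(1/2)^6 = 2^{1 − 6} = 1/32.
Summing: E[X] = C(51, 4) · 2^{1 − 6} = 249900 · 1/32 = 62475/8.
Numerically: E[X] ≈ 7809.3750.

E[X] = C(51,4)·2^(1−C(4,2)) = 62475/8 ≈ 7809.3750.


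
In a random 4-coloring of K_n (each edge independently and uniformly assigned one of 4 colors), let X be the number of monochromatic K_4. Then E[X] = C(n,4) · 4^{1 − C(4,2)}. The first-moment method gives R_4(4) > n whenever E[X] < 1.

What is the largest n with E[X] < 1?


We need C(n, 4) · 4^{1 − 6} < 1, i.e. C(n, 4) < 4^{6 − 1} = 1024.
Check values of n near the boundary:
  n = 10: C(10, 4) = 210; 210 < 1024? YES
  n = 11: C(11, 4) = 330; 330 < 1024? YES
  n = 12: C(12, 4) = 495; 495 < 1024? YES
  n = 13: C(13, 4) = 715; 715 < 1024? YES
  n = 14: C(14, 4) = 1001; 1001 < 1024? YES
  n = 15: C(15, 4) = 1365; 1365 < 1024? NO
  n = 16: C(16, 4) = 1820; 1820 < 1024? NO
  n = 17: C(17, 4) = 2380; 2380 < 1024? NO
The largest n with C(n, 4) < 1024 is n = 14 (where E[X] = 1001/1024 ≈ 0.977539). Hence R_4(4) > 14, i.e. R_4(4) ≥ 15.

Largest n = 14; hence R_4(4) > 14.


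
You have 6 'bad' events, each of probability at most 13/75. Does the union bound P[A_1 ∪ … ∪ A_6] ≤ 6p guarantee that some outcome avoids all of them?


Union bound: P[∪_{i=1}^{6} A_i] ≤ Σ_i P[A_i] ≤ 6·p = 6·(13/75) = 26/25.
Numerically: 26/25 ≈ 1.0400000.
Is 26/25 < 1? NO.
Since the bound 26/25 is ≥ 1, the union bound is uninformative here; it does NOT by itself certify existence.

6·p = 26/25 ≈ 1.0400000; existence NOT certified by the union bound.


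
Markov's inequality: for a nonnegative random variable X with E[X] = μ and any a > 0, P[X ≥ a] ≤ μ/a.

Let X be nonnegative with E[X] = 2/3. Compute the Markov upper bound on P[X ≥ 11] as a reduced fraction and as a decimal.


μ = E[X] = 2/3, a = 11.
Markov: P[X ≥ 11] ≤ μ/a = (2/3)/11 = 2/33.
Numerically: ≈ 0.060606.
(Since a = 11 > μ = 0.666667, the bound 2/33 is < 1 and informative.)

P[X ≥ 11] ≤ 2/33 ≈ 0.060606.


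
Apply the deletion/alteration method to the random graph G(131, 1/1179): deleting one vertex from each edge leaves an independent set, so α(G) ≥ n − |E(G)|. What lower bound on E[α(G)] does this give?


E[|E(G)|] = C(131, 2)·p = 8515 · (1/1179) = 65/9.
E[α(G)] ≥ n − E[|E(G)|] = 131 − 65/9 = 1114/9.
Numerically: ≈ 123.778.
(This is only a lower bound; the true E[α(G)] may be larger.)

E[α(G)] ≥ 1114/9 ≈ 123.778.


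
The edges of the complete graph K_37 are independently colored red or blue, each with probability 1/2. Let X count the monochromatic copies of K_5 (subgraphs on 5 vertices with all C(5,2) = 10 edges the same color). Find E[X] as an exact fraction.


Let X = Σ_S X_S over the C(37, 5) = 435897 subsets S of size 5, where X_S = 1 if the K_5 on S is monochromatic.
For a fixed S, the K_5 on S has C(5, 2) = 10 edges. P[all 10 edges red] = (1/2)^10, and likewise for blue, so P[monochromatic] = 2·(1/2)^10 = 2^{1 − 10} = 1/512.
By linearity of expectation: E[X] = C(37, 5) · 2^{1 − 10} = 435897 · 1/512 = 435897/512.
Numerically: E[X] ≈ 851.361.

E[X] = C(37,5)·2^(1−C(5,2)) = 435897/512 ≈ 851.361.


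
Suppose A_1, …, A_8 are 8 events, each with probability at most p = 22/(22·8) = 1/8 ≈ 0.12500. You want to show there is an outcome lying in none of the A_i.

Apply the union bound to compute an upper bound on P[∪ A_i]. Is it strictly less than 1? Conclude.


Union bound: P[∪_{i=1}^{8} A_i] ≤ Σ_i P[A_i] ≤ 8·p = 8·(1/8) = 1.
Numerically: 1 ≈ 1.00000.
Is 1 < 1? NO.
Since the bound 1 is ≥ 1, the union bound is uninformative here; it does NOT by itself certify existence.

8·p = 1 ≈ 1.00000; existence NOT certified by the union bound.


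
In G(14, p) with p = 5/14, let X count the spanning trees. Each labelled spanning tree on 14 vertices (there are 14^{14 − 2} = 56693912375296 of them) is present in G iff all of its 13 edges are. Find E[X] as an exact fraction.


K_14 has 14^{14 − 2} = 56693912375296 labelled spanning trees.
For each such spanning tree H, let X_H = 1 if all 13 edges of H are present in G. Then P[X_H = 1] = p^{13} = (5/14)^{13} = 1220703125/793714773254144.
By linearity: E[X] = Σ_H E[X_H] = 56693912375296 · p^{13} = 56693912375296 · 1220703125/793714773254144 = 1220703125/14.
Numerically: E[X] ≈ 8.72e+07.

E[X] = 56693912375296 · (5/14)^{13} = 1220703125/14 ≈ 8.72e+07.


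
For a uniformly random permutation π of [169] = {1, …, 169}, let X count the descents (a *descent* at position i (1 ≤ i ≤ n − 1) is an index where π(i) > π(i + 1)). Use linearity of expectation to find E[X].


Write X = Σ X_I over i = 1, …, 168, with X_I the indicator of one descent.
There are 168 indicators.
For each fixed i, the pair (π(i), π(i+1)) is a uniformly random ordered pair of distinct values from {1, …, 169}; by symmetry P[π(i) > π(i+1)] = 1/2.
By linearity: E[X] = 168 · (1/2) = (169 − 1) · (1/2) = 84 ≈ 84.00000.

E[X] = 84 = 84.00000.
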